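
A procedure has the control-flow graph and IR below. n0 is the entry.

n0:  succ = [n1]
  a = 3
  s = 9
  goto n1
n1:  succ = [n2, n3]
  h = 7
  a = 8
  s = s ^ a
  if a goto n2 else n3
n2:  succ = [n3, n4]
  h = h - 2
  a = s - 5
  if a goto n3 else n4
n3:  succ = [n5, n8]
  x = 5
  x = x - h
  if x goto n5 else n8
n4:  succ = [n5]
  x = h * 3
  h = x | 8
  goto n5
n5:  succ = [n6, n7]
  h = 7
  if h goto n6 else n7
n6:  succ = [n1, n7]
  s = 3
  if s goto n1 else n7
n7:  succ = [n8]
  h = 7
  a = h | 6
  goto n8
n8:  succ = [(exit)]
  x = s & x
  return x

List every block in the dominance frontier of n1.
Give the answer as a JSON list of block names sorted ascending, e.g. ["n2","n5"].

idom tree: n1←n0 n2←n1 n3←n1 n4←n2 n5←n1 n6←n5 n7←n5 n8←n1
Join-block Dom:
  n1: preds {n0,n6}: {n0} ∩ {n0,n1,n5,n6} = {n0}; idom=n0
  n3: preds {n1,n2}: {n0,n1} ∩ {n0,n1,n2} = {n0,n1}; idom=n1
  n5: preds {n3,n4}: {n0,n1,n3} ∩ {n0,n1,n2,n4} = {n0,n1}; idom=n1
  n7: preds {n5,n6}: {n0,n1,n5} ∩ {n0,n1,n5,n6} = {n0,n1,n5}; idom=n5
  n8: preds {n3,n7}: {n0,n1,n3} ∩ {n0,n1,n5,n7} = {n0,n1}; idom=n1

DF derivation:
  n1←n0: walk · to n0
  n1←n6: walk n6→n5→n1 to n0
  n3←n1: walk · to n1
  n3←n2: walk n2 to n1
  n5←n3: walk n3 to n1
  n5←n4: walk n4→n2 to n1
  n7←n5: walk · to n5
  n7←n6: walk n6 to n5
  n8←n3: walk n3 to n1
  n8←n7: walk n7→n5 to n1
  n0: DF=∅
  n1: DF={n1}
  n2: DF={n3,n5}
  n3: DF={n5,n8}
  n4: DF={n5}
  n5: DF={n1,n8}
  n6: DF={n1,n7}
  n7: DF={n8}
  n8: DF=∅

DF(n1) = ["n1"]

Answer: ["n1"]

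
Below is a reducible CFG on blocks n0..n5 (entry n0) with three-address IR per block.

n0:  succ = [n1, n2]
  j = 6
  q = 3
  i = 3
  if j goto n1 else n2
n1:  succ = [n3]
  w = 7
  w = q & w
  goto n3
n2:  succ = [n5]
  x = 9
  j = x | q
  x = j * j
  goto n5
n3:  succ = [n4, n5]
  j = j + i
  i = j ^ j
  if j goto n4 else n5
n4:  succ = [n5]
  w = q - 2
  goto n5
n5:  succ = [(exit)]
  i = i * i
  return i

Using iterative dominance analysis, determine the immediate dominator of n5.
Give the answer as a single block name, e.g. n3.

idom tree: n1←n0 n2←n0 n3←n1 n4←n3 n5←n0
Dom∩ at merges:
  n5: preds {n2,n3,n4}: {n0,n2} ∩ {n0,n1,n3} ∩ {n0,n1,n3,n4} = {n0}; idom=n0

idom(n5) = n0

Answer: n0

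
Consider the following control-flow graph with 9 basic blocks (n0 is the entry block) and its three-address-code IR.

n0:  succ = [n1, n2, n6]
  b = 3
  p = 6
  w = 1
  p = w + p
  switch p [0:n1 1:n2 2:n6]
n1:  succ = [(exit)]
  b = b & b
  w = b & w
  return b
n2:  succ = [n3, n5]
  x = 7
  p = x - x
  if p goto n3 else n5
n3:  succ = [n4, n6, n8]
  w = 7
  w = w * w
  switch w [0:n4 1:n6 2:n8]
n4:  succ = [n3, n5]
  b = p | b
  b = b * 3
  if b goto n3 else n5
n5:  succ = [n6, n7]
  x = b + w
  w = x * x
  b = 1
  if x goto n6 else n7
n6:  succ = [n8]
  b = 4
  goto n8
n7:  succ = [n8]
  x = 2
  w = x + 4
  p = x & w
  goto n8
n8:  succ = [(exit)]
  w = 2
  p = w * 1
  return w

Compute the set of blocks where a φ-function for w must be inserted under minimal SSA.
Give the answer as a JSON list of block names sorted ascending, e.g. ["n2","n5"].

Answer: ["n3", "n5", "n6", "n8"]

Derivation:
idom tree: n1←n0 n2←n0 n3←n2 n4←n3 n5←n2 n6←n0 n7←n5 n8←n0
Dom∩ at merges:
  n3: preds {n2,n4}: {n0,n2} ∩ {n0,n2,n3,n4} = {n0,n2}; idom=n2
  n5: preds {n2,n4}: {n0,n2} ∩ {n0,n2,n3,n4} = {n0,n2}; idom=n2
  n6: preds {n0,n3,n5}: {n0} ∩ {n0,n2,n3} ∩ {n0,n2,n5} = {n0}; idom=n0
  n8: preds {n3,n6,n7}: {n0,n2,n3} ∩ {n0,n6} ∩ {n0,n2,n5,n7} = {n0}; idom=n0

Frontier:
  n3←n2: walk · to n2
  n3←n4: walk n4→n3 to n2
  n5←n2: walk · to n2
  n5←n4: walk n4→n3 to n2
  n6←n0: walk · to n0
  n6←n3: walk n3→n2 to n0
  n6←n5: walk n5→n2 to n0
  n8←n3: walk n3→n2 to n0
  n8←n6: walk n6 to n0
  n8←n7: walk n7→n5→n2 to n0
  DF(n0)=∅
  DF(n1)=∅
  DF(n2)={n6,n8}
  DF(n3)={n3,n5,n6,n8}
  DF(n4)={n3,n5}
  DF(n5)={n6,n8}
  DF(n6)={n8}
  DF(n7)={n8}
  DF(n8)=∅

φ for w: defs {n0,n1,n3,n5,n7,n8}
  DF⁺ = {n3,n5,n6,n8}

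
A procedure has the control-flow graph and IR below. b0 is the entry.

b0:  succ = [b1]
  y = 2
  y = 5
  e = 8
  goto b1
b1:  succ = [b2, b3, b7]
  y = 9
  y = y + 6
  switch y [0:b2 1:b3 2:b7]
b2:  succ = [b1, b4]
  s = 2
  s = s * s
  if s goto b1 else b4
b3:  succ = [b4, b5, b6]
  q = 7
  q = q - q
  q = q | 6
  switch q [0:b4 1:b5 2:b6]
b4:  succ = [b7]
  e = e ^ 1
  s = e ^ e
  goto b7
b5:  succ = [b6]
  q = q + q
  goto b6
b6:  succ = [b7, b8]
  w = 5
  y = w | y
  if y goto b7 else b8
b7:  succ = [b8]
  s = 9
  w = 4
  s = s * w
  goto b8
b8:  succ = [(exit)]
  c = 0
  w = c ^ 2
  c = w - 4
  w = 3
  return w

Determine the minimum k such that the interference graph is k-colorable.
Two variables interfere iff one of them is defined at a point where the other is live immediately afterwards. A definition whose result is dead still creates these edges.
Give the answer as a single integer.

Answer: 3

Analysis:
def/use:
  b0 def {e,y} use ∅
  b1 def {y} use ∅
  b2 def {s} use ∅
  b3 def {q} use ∅
  b4 def {e,s} use {e}
  b5 def {q} use {q}
  b6 def {w,y} use {y}
  b7 def {s,w} use ∅
  b8 def {c,w} use ∅

Live sets:
  live b0: ∅→{e}
  live b1: {e}→{e,y}
  live b2: {e}→{e}
  live b3: {e,y}→{e,q,y}
  live b4: {e}→∅
  live b5: {q,y}→{y}
  live b6: {y}→∅
  live b7: ∅→∅
  live b8: ∅→∅

Conflict graph:
  c↔∅
  e↔{q,s,y}
  q↔{e,y}
  s↔{e,w}
  w↔{s,y}
  y↔{e,q,w}

Chromatic number:
  clique {e,q,y} ⇒ need ≥ 3
  3-colouring: R0={c,e,w}  R1={s,y}  R2={q}
  χ = 3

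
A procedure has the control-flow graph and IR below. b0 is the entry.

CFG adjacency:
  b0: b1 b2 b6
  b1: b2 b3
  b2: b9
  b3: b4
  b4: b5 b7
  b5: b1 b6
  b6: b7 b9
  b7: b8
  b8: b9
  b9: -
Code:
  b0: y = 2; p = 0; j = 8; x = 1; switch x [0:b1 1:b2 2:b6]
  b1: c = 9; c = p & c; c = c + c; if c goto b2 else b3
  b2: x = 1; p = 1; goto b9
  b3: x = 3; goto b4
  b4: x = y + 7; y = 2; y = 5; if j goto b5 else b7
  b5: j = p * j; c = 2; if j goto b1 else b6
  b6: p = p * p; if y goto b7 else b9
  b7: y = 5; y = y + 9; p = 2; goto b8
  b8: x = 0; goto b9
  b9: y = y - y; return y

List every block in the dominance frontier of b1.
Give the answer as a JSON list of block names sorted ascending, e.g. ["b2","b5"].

Answer: ["b1", "b2", "b6", "b7"]

Analysis:
idom tree: b1←b0 b2←b0 b3←b1 b4←b3 b5←b4 b6←b0 b7←b0 b8←b7 b9←b0
Dom∩ at merges:
  b1: preds {b0,b5}: {b0} ∩ {b0,b1,b3,b4,b5} = {b0}; idom=b0
  b2: preds {b0,b1}: {b0} ∩ {b0,b1} = {b0}; idom=b0
  b6: preds {b0,b5}: {b0} ∩ {b0,b1,b3,b4,b5} = {b0}; idom=b0
  b7: preds {b4,b6}: {b0,b1,b3,b4} ∩ {b0,b6} = {b0}; idom=b0
  b9: preds {b2,b6,b8}: {b0,b2} ∩ {b0,b6} ∩ {b0,b7,b8} = {b0}; idom=b0

DF derivation:
  b1←b0: walk · to b0
  b1←b5: walk b5→b4→b3→b1 to b0
  b2←b0: walk · to b0
  b2←b1: walk b1 to b0
  b6←b0: walk · to b0
  b6←b5: walk b5→b4→b3→b1 to b0
  b7←b4: walk b4→b3→b1 to b0
  b7←b6: walk b6 to b0
  b9←b2: walk b2 to b0
  b9←b6: walk b6 to b0
  b9←b8: walk b8→b7 to b0
  b0: DF=∅
  b1: DF={b1,b2,b6,b7}
  b2: DF={b9}
  b3: DF={b1,b6,b7}
  b4: DF={b1,b6,b7}
  b5: DF={b1,b6}
  b6: DF={b7,b9}
  b7: DF={b9}
  b8: DF={b9}
  b9: DF=∅

DF(b1) = ["b1", "b2", "b6", "b7"]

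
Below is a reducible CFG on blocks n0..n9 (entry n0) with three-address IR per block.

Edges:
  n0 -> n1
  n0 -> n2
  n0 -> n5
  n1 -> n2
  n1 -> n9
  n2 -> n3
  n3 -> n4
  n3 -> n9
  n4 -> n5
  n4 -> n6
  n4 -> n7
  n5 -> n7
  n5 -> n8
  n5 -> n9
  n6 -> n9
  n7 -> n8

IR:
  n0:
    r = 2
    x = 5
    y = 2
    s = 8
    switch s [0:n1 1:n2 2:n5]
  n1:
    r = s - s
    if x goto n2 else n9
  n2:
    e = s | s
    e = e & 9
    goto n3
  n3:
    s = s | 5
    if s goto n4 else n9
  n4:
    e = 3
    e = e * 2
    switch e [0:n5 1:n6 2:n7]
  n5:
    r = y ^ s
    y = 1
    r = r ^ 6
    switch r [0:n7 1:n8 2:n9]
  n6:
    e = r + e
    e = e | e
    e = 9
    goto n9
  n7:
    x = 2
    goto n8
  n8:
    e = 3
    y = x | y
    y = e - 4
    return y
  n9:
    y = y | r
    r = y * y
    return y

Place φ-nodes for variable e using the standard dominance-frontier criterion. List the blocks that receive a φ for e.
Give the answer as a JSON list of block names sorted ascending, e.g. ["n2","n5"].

idom tree: n1←n0 n2←n0 n3←n2 n4←n3 n5←n0 n6←n4 n7←n0 n8←n0 n9←n0
Dom∩ at merges:
  n2: preds {n0,n1}: {n0} ∩ {n0,n1} = {n0}; idom=n0
  n5: preds {n0,n4}: {n0} ∩ {n0,n2,n3,n4} = {n0}; idom=n0
  n7: preds {n4,n5}: {n0,n2,n3,n4} ∩ {n0,n5} = {n0}; idom=n0
  n8: preds {n5,n7}: {n0,n5} ∩ {n0,n7} = {n0}; idom=n0
  n9: preds {n1,n3,n5,n6}: {n0,n1} ∩ {n0,n2,n3} ∩ {n0,n5} ∩ {n0,n2,n3,n4,n6} = {n0}; idom=n0

DF derivation:
  join n2 pred n0: · stop@n0
  join n2 pred n1: n1 stop@n0
  join n5 pred n0: · stop@n0
  join n5 pred n4: n4→n3→n2 stop@n0
  join n7 pred n4: n4→n3→n2 stop@n0
  join n7 pred n5: n5 stop@n0
  join n8 pred n5: n5 stop@n0
  join n8 pred n7: n7 stop@n0
  join n9 pred n1: n1 stop@n0
  join n9 pred n3: n3→n2 stop@n0
  join n9 pred n5: n5 stop@n0
  join n9 pred n6: n6→n4→n3→n2 stop@n0
  n0 → ∅
  n1 → {n2,n9}
  n2 → {n5,n7,n9}
  n3 → {n5,n7,n9}
  n4 → {n5,n7,n9}
  n5 → {n7,n8,n9}
  n6 → {n9}
  n7 → {n8}
  n8 → ∅
  n9 → ∅

φ for e: defs {n2,n4,n6,n8}
  DF⁺ = {n5,n7,n8,n9}

Answer: ["n5", "n7", "n8", "n9"]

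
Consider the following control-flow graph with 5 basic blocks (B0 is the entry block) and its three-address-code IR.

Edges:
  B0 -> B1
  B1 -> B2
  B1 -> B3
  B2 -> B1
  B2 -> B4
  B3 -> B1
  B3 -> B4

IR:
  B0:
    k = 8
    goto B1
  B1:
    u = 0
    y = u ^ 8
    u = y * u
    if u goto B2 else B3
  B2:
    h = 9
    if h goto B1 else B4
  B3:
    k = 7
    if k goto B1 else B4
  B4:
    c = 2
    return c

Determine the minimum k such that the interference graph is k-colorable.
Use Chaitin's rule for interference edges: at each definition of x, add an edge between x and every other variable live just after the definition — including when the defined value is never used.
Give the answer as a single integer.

Per-block:
  B0: {k} / ∅
  B1: {u,y} / ∅
  B2: {h} / ∅
  B3: {k} / ∅
  B4: {c} / ∅

Backward fixpoint:
  B0 li=∅ lo=∅
  B1 li=∅ lo=∅
  B2 li=∅ lo=∅
  B3 li=∅ lo=∅
  B4 li=∅ lo=∅

Interference:
  c: ∅
  h: ∅
  k: ∅
  u: {y}
  y: {u}

Colouring:
  {u,y} pairwise interfere (2-clique) ⇒ χ ≥ 2
  assign c→R0 h→R0 k→R0 u→R0 y→R1 — no edge inside a register ⇒ χ ≤ 2
  χ = 2

Answer: 2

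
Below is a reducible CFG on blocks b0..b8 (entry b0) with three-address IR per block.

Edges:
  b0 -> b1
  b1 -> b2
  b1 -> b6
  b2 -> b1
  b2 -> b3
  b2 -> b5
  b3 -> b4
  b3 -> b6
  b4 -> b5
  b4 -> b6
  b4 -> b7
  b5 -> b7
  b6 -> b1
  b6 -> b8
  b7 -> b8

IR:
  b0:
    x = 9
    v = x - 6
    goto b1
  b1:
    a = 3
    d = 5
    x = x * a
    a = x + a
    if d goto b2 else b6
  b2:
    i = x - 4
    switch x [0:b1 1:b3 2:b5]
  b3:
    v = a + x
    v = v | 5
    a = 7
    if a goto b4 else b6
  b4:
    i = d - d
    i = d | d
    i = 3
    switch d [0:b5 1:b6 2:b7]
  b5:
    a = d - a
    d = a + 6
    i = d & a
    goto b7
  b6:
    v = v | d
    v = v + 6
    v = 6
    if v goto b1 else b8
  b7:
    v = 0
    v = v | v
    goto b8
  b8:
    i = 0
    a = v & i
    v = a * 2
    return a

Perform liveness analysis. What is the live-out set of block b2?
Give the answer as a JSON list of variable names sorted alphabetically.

Per-block:
  b0 def {v,x} use ∅
  b1 def {a,d,x} use {x}
  b2 def {i} use {x}
  b3 def {a,v} use {a,x}
  b4 def {i} use {d}
  b5 def {a,d,i} use {a,d}
  b6 def {v} use {d,v}
  b7 def {v} use ∅
  b8 def {a,i,v} use {v}

Live sets:
  b0 li=∅ lo={v,x}
  b1 li={v,x} lo={a,d,v,x}
  b2 li={a,d,v,x} lo={a,d,v,x}
  b3 li={a,d,x} lo={a,d,v,x}
  b4 li={a,d,v,x} lo={a,d,v,x}
  b5 li={a,d} lo=∅
  b6 li={d,v,x} lo={v,x}
  b7 li=∅ lo={v}
  b8 li={v} lo=∅

live-out(b2) = ["a", "d", "v", "x"]

Answer: ["a", "d", "v", "x"]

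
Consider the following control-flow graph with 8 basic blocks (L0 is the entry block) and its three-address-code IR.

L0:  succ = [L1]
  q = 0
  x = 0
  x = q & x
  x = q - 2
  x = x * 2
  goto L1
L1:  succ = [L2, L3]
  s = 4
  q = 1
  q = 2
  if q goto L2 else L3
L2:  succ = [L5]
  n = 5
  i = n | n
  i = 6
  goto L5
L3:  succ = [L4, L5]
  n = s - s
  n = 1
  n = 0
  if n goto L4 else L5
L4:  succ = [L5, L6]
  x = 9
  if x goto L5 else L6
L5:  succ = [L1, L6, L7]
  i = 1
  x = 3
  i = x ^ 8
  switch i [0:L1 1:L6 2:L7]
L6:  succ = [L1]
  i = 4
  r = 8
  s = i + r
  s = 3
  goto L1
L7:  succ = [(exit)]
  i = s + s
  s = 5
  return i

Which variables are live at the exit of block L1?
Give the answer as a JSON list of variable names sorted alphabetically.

Block summaries:
  L0 def {q,x} use ∅
  L1 def {q,s} use ∅
  L2 def {i,n} use ∅
  L3 def {n} use {s}
  L4 def {x} use ∅
  L5 def {i,x} use ∅
  L6 def {i,r,s} use ∅
  L7 def {i,s} use {s}

Liveness:
  L0: in=∅ out=∅
  L1: in=∅ out={s}
  L2: in={s} out={s}
  L3: in={s} out={s}
  L4: in={s} out={s}
  L5: in={s} out={s}
  L6: in=∅ out=∅
  L7: in={s} out=∅

live-out(L1) = ["s"]

Answer: ["s"]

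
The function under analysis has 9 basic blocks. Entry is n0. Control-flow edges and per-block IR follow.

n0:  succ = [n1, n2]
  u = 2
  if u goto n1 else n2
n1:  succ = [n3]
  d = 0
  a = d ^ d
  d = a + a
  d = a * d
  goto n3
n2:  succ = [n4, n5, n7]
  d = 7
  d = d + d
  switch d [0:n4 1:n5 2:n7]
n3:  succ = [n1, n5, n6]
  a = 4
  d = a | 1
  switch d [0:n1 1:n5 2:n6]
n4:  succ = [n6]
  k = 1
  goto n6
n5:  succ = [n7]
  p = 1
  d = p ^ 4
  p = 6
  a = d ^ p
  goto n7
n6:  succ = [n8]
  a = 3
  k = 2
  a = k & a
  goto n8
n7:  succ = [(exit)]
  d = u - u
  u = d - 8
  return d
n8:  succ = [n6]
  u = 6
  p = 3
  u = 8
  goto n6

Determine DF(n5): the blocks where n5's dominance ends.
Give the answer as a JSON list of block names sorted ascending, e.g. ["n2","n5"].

idom tree: n1←n0 n2←n0 n3←n1 n4←n2 n5←n0 n6←n0 n7←n0 n8←n6
Join-block Dom:
  n1: preds {n0,n3}: {n0} ∩ {n0,n1,n3} = {n0}; idom=n0
  n5: preds {n2,n3}: {n0,n2} ∩ {n0,n1,n3} = {n0}; idom=n0
  n6: preds {n3,n4,n8}: {n0,n1,n3} ∩ {n0,n2,n4} ∩ {n0,n6,n8} = {n0}; idom=n0
  n7: preds {n2,n5}: {n0,n2} ∩ {n0,n5} = {n0}; idom=n0

DF walk-up:
  n1←n0: walk · to n0
  n1←n3: walk n3→n1 to n0
  n5←n2: walk n2 to n0
  n5←n3: walk n3→n1 to n0
  n6←n3: walk n3→n1 to n0
  n6←n4: walk n4→n2 to n0
  n6←n8: walk n8→n6 to n0
  n7←n2: walk n2 to n0
  n7←n5: walk n5 to n0
  n0 → ∅
  n1 → {n1,n5,n6}
  n2 → {n5,n6,n7}
  n3 → {n1,n5,n6}
  n4 → {n6}
  n5 → {n7}
  n6 → {n6}
  n7 → ∅
  n8 → {n6}

DF(n5) = ["n7"]

Answer: ["n7"]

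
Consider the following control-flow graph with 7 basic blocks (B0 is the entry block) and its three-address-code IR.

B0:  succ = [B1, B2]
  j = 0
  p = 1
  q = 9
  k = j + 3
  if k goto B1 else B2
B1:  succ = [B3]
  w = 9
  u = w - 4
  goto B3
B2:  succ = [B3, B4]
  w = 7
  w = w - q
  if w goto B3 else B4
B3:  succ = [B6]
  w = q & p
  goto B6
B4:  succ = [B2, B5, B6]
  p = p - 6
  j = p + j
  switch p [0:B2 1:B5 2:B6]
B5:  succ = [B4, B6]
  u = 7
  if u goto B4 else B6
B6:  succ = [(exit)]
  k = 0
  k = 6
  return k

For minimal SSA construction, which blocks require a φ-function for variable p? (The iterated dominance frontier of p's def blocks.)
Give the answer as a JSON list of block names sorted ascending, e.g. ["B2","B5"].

idom tree: B1←B0 B2←B0 B3←B0 B4←B2 B5←B4 B6←B0
Dom∩ at merges:
  B2: preds {B0,B4}: {B0} ∩ {B0,B2,B4} = {B0}; idom=B0
  B3: preds {B1,B2}: {B0,B1} ∩ {B0,B2} = {B0}; idom=B0
  B4: preds {B2,B5}: {B0,B2} ∩ {B0,B2,B4,B5} = {B0,B2}; idom=B2
  B6: preds {B3,B4,B5}: {B0,B3} ∩ {B0,B2,B4} ∩ {B0,B2,B4,B5} = {B0}; idom=B0

DF walk-up:
  B2←B0: walk · to B0
  B2←B4: walk B4→B2 to B0
  B3←B1: walk B1 to B0
  B3←B2: walk B2 to B0
  B4←B2: walk · to B2
  B4←B5: walk B5→B4 to B2
  B6←B3: walk B3 to B0
  B6←B4: walk B4→B2 to B0
  B6←B5: walk B5→B4→B2 to B0
  B0 → ∅
  B1 → {B3}
  B2 → {B2,B3,B6}
  B3 → {B6}
  B4 → {B2,B4,B6}
  B5 → {B4,B6}
  B6 → ∅

φ for p: defs {B0,B4}
  DF⁺ = {B2,B3,B4,B6}

Answer: ["B2", "B3", "B4", "B6"]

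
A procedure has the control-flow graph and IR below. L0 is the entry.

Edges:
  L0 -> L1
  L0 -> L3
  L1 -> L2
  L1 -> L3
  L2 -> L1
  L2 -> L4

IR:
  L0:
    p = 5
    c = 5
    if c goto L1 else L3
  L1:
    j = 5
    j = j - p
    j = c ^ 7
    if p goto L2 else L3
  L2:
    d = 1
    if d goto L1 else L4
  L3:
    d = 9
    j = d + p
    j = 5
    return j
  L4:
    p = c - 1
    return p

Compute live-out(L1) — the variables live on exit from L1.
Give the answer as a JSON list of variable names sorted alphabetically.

Answer: ["c", "p"]

Derivation:
def/use:
  L0: def={c,p} ue=∅
  L1: def={j} ue={c,p}
  L2: def={d} ue=∅
  L3: def={d,j} ue={p}
  L4: def={p} ue={c}

Liveness:
  live L0: ∅→{c,p}
  live L1: {c,p}→{c,p}
  live L2: {c,p}→{c,p}
  live L3: {p}→∅
  live L4: {c}→∅

live-out(L1) = ["c", "p"]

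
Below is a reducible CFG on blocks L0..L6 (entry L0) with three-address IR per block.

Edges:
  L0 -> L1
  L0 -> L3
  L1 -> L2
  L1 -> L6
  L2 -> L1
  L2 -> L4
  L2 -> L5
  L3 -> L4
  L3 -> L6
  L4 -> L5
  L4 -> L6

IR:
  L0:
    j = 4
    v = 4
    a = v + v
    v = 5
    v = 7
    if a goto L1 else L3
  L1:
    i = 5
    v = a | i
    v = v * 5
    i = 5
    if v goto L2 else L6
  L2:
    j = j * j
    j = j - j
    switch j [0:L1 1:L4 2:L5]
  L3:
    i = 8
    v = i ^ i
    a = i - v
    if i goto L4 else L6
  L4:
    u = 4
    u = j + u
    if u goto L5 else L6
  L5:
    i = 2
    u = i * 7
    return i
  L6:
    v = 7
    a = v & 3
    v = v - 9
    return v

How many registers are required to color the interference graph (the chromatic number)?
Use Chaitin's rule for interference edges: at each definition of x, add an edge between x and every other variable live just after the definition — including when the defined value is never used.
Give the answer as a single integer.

Answer: 4

Derivation:
def/use:
  L0 def {a,j,v} use ∅
  L1 def {i,v} use {a}
  L2 def {j} use {j}
  L3 def {a,i,v} use ∅
  L4 def {u} use {j}
  L5 def {i,u} use ∅
  L6 def {a,v} use ∅

Liveness:
  live L0: ∅→{a,j}
  live L1: {a,j}→{a,j}
  live L2: {a,j}→{a,j}
  live L3: {j}→{j}
  live L4: {j}→∅
  live L5: ∅→∅
  live L6: ∅→∅

Conflict graph:
  a↔{i,j,v}
  i↔{a,j,u,v}
  j↔{a,i,u,v}
  u↔{i,j}
  v↔{a,i,j}

Registers:
  clique {a,i,j,v} ⇒ need ≥ 4
  assign a→r2 i→r0 j→r1 u→r2 v→r3 — no edge inside a register ⇒ χ ≤ 4
  χ = 4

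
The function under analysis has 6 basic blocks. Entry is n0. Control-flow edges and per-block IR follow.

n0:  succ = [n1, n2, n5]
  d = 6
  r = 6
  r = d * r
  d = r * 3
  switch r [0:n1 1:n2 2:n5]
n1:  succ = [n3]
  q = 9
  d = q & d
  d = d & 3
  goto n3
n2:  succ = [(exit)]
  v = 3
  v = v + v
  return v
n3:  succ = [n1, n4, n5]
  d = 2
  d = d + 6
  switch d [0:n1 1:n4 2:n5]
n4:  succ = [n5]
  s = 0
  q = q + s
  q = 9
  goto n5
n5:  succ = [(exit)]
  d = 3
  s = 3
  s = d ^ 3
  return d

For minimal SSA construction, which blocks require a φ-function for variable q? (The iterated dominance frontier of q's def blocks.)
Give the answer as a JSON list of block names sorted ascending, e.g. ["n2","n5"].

idom tree: n1←n0 n2←n0 n3←n1 n4←n3 n5←n0
Dom at joins:
  n1: preds {n0,n3}: {n0} ∩ {n0,n1,n3} = {n0}; idom=n0
  n5: preds {n0,n3,n4}: {n0} ∩ {n0,n1,n3} ∩ {n0,n1,n3,n4} = {n0}; idom=n0

DF derivation:
  n1←n0: walk · to n0
  n1←n3: walk n3→n1 to n0
  n5←n0: walk · to n0
  n5←n3: walk n3→n1 to n0
  n5←n4: walk n4→n3→n1 to n0
  n0: DF=∅
  n1: DF={n1,n5}
  n2: DF=∅
  n3: DF={n1,n5}
  n4: DF={n5}
  n5: DF=∅

φ for q: defs {n1,n4}
  DF⁺ = {n1,n5}

Answer: ["n1", "n5"]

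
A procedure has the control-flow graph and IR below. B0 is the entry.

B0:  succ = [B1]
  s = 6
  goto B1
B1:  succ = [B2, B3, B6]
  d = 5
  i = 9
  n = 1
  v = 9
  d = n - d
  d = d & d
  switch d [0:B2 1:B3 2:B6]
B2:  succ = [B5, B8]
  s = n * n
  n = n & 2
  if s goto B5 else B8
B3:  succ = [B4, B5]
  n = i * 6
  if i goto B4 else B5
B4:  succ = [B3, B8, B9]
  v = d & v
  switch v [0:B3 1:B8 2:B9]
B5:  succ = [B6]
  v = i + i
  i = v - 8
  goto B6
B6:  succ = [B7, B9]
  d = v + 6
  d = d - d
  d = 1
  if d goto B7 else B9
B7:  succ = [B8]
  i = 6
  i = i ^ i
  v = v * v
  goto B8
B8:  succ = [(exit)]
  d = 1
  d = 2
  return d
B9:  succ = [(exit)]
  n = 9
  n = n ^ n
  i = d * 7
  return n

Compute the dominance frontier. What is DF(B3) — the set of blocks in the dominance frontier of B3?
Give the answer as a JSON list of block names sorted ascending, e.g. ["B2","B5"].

Answer: ["B3", "B5", "B8", "B9"]

Analysis:
idom tree: B1←B0 B2←B1 B3←B1 B4←B3 B5←B1 B6←B1 B7←B6 B8←B1 B9←B1
Join-block Dom:
  B3: preds {B1,B4}: {B0,B1} ∩ {B0,B1,B3,B4} = {B0,B1}; idom=B1
  B5: preds {B2,B3}: {B0,B1,B2} ∩ {B0,B1,B3} = {B0,B1}; idom=B1
  B6: preds {B1,B5}: {B0,B1} ∩ {B0,B1,B5} = {B0,B1}; idom=B1
  B8: preds {B2,B4,B7}: {B0,B1,B2} ∩ {B0,B1,B3,B4} ∩ {B0,B1,B6,B7} = {B0,B1}; idom=B1
  B9: preds {B4,B6}: {B0,B1,B3,B4} ∩ {B0,B1,B6} = {B0,B1}; idom=B1

DF derivation:
  join B3 pred B1: · stop@B1
  join B3 pred B4: B4→B3 stop@B1
  join B5 pred B2: B2 stop@B1
  join B5 pred B3: B3 stop@B1
  join B6 pred B1: · stop@B1
  join B6 pred B5: B5 stop@B1
  join B8 pred B2: B2 stop@B1
  join B8 pred B4: B4→B3 stop@B1
  join B8 pred B7: B7→B6 stop@B1
  join B9 pred B4: B4→B3 stop@B1
  join B9 pred B6: B6 stop@B1
  DF(B0)=∅
  DF(B1)=∅
  DF(B2)={B5,B8}
  DF(B3)={B3,B5,B8,B9}
  DF(B4)={B3,B8,B9}
  DF(B5)={B6}
  DF(B6)={B8,B9}
  DF(B7)={B8}
  DF(B8)=∅
  DF(B9)=∅

DF(B3) = ["B3", "B5", "B8", "B9"]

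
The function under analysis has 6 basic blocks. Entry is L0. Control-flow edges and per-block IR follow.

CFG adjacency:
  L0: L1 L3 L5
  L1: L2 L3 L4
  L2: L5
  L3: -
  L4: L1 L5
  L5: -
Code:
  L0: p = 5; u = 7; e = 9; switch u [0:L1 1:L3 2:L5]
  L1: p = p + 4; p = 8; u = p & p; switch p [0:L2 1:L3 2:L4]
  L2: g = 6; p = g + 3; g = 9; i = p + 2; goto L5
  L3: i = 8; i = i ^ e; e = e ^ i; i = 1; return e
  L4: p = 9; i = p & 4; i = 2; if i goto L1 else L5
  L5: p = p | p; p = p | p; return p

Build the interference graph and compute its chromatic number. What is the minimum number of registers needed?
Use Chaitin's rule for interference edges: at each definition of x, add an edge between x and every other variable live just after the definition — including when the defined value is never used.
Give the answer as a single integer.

Per-block:
  L0: def={e,p,u} ue=∅
  L1: def={p,u} ue={p}
  L2: def={g,i,p} ue=∅
  L3: def={e,i} ue={e}
  L4: def={i,p} ue=∅
  L5: def={p} ue={p}

Liveness:
  L0: in=∅ out={e,p}
  L1: in={e,p} out={e}
  L2: in=∅ out={p}
  L3: in={e} out=∅
  L4: in={e} out={e,p}
  L5: in={p} out=∅

Interference:
  e: {i,p,u}
  g: {p}
  i: {e,p}
  p: {e,g,i,u}
  u: {e,p}

Chromatic number:
  lower bound: {e,i,p} mutually conflict ⇒ χ ≥ 3
  3-colouring: c0={p}  c1={e,g}  c2={i,u}
  χ = 3

Answer: 3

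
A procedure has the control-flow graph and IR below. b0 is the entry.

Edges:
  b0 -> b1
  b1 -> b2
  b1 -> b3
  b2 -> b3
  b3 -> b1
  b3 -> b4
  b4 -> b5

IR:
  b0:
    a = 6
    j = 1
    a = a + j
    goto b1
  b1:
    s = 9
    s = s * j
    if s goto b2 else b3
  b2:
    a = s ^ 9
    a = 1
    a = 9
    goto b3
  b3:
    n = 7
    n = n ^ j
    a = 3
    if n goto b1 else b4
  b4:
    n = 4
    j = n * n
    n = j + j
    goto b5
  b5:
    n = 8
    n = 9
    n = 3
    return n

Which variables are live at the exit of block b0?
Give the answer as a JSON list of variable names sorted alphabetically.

Answer: ["j"]

Working:
def/use:
  b0 def {a,j} use ∅
  b1 def {s} use {j}
  b2 def {a} use {s}
  b3 def {a,n} use {j}
  b4 def {j,n} use ∅
  b5 def {n} use ∅

Liveness:
  live b0: ∅→{j}
  live b1: {j}→{j,s}
  live b2: {j,s}→{j}
  live b3: {j}→{j}
  live b4: ∅→∅
  live b5: ∅→∅

live-out(b0) = ["j"]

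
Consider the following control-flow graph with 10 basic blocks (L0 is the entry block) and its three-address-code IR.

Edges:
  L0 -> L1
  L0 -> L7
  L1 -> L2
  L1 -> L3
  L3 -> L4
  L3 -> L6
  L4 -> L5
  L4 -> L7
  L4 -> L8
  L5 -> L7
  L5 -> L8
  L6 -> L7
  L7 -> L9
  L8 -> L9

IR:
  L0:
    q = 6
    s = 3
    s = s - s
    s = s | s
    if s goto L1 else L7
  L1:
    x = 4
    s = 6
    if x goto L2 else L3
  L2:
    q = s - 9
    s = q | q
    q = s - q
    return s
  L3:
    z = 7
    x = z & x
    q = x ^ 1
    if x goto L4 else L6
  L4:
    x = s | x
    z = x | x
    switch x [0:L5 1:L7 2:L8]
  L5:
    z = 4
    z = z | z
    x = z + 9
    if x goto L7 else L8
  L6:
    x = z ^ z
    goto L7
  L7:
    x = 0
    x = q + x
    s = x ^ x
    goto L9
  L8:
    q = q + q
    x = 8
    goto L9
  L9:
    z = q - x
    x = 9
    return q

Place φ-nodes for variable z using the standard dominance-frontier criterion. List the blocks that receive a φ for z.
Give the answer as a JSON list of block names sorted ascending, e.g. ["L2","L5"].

idom tree: L1←L0 L2←L1 L3←L1 L4←L3 L5←L4 L6←L3 L7←L0 L8←L4 L9←L0
Join-block Dom:
  L7: preds {L0,L4,L5,L6}: {L0} ∩ {L0,L1,L3,L4} ∩ {L0,L1,L3,L4,L5} ∩ {L0,L1,L3,L6} = {L0}; idom=L0
  L8: preds {L4,L5}: {L0,L1,L3,L4} ∩ {L0,L1,L3,L4,L5} = {L0,L1,L3,L4}; idom=L4
  L9: preds {L7,L8}: {L0,L7} ∩ {L0,L1,L3,L4,L8} = {L0}; idom=L0

Frontier:
  join L7 pred L0: · stop@L0
  join L7 pred L4: L4→L3→L1 stop@L0
  join L7 pred L5: L5→L4→L3→L1 stop@L0
  join L7 pred L6: L6→L3→L1 stop@L0
  join L8 pred L4: · stop@L4
  join L8 pred L5: L5 stop@L4
  join L9 pred L7: L7 stop@L0
  join L9 pred L8: L8→L4→L3→L1 stop@L0
  L0: DF=∅
  L1: DF={L7,L9}
  L2: DF=∅
  L3: DF={L7,L9}
  L4: DF={L7,L9}
  L5: DF={L7,L8}
  L6: DF={L7}
  L7: DF={L9}
  L8: DF={L9}
  L9: DF=∅

φ for z: defs {L3,L4,L5,L9}
  DF⁺ = {L7,L8,L9}

Answer: ["L7", "L8", "L9"]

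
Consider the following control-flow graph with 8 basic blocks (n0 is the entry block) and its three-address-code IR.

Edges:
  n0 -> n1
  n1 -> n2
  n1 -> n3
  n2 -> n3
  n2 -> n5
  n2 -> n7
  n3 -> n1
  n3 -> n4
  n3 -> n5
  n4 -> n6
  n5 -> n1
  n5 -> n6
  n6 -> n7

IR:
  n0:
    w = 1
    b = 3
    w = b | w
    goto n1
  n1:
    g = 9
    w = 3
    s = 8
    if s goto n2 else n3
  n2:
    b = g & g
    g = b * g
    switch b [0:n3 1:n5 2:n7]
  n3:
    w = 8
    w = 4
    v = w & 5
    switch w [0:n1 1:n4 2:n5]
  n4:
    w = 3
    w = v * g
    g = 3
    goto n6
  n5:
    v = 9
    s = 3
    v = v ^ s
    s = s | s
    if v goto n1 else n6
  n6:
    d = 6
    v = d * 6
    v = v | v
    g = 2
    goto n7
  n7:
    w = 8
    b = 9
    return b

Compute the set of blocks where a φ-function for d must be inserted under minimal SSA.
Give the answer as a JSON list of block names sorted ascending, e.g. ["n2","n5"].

Answer: ["n7"]

Analysis:
idom tree: n1←n0 n2←n1 n3←n1 n4←n3 n5←n1 n6←n1 n7←n1
Dom∩ at merges:
  n1: preds {n0,n3,n5}: {n0} ∩ {n0,n1,n3} ∩ {n0,n1,n5} = {n0}; idom=n0
  n3: preds {n1,n2}: {n0,n1} ∩ {n0,n1,n2} = {n0,n1}; idom=n1
  n5: preds {n2,n3}: {n0,n1,n2} ∩ {n0,n1,n3} = {n0,n1}; idom=n1
  n6: preds {n4,n5}: {n0,n1,n3,n4} ∩ {n0,n1,n5} = {n0,n1}; idom=n1
  n7: preds {n2,n6}: {n0,n1,n2} ∩ {n0,n1,n6} = {n0,n1}; idom=n1

DF derivation:
  n1←n0: walk · to n0
  n1←n3: walk n3→n1 to n0
  n1←n5: walk n5→n1 to n0
  n3←n1: walk · to n1
  n3←n2: walk n2 to n1
  n5←n2: walk n2 to n1
  n5←n3: walk n3 to n1
  n6←n4: walk n4→n3 to n1
  n6←n5: walk n5 to n1
  n7←n2: walk n2 to n1
  n7←n6: walk n6 to n1
  n0 → ∅
  n1 → {n1}
  n2 → {n3,n5,n7}
  n3 → {n1,n5,n6}
  n4 → {n6}
  n5 → {n1,n6}
  n6 → {n7}
  n7 → ∅

φ for d: defs {n6}
  DF⁺ = {n7}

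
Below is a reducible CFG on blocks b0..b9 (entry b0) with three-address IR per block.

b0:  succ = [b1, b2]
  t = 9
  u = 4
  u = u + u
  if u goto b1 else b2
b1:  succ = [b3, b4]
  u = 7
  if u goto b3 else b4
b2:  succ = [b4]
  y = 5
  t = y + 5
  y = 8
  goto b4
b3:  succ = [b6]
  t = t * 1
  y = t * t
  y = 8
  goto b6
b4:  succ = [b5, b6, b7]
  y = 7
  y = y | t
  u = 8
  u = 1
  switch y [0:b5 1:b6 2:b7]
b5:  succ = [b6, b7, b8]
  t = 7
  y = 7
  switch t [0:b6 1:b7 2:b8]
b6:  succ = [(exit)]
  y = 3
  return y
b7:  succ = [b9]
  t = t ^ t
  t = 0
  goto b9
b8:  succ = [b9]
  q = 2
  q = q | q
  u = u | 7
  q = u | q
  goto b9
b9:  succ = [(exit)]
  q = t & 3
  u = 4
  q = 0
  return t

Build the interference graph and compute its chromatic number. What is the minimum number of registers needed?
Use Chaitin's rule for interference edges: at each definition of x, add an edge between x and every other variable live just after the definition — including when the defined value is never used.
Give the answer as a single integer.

def/use:
  b0 def {t,u} use ∅
  b1 def {u} use ∅
  b2 def {t,y} use ∅
  b3 def {t,y} use {t}
  b4 def {u,y} use {t}
  b5 def {t,y} use ∅
  b6 def {y} use ∅
  b7 def {t} use {t}
  b8 def {q,u} use {u}
  b9 def {q,u} use {t}

Liveness:
  b0 li=∅ lo={t}
  b1 li={t} lo={t}
  b2 li=∅ lo={t}
  b3 li={t} lo=∅
  b4 li={t} lo={t,u}
  b5 li={u} lo={t,u}
  b6 li=∅ lo=∅
  b7 li={t} lo={t}
  b8 li={t,u} lo={t}
  b9 li={t} lo=∅

Conflict graph:
  q: {t,u}
  t: {q,u,y}
  u: {q,t,y}
  y: {t,u}

Registers:
  clique {q,t,u} ⇒ need ≥ 3
  3-colouring: r0={t}  r1={u}  r2={q,y}
  χ = 3

Answer: 3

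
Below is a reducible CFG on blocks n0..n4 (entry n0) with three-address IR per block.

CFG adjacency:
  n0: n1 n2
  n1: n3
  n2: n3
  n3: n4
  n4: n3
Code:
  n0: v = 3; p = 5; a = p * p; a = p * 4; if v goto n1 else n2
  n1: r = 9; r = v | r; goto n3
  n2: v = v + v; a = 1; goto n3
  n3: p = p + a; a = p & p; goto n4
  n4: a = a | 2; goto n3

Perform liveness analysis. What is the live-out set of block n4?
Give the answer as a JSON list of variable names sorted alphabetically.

def/use:
  n0: {a,p,v} / ∅
  n1: {r} / {v}
  n2: {a,v} / {v}
  n3: {a,p} / {a,p}
  n4: {a} / {a}

Liveness:
  n0 li=∅ lo={a,p,v}
  n1 li={a,p,v} lo={a,p}
  n2 li={p,v} lo={a,p}
  n3 li={a,p} lo={a,p}
  n4 li={a,p} lo={a,p}

live-out(n4) = ["a", "p"]

Answer: ["a", "p"]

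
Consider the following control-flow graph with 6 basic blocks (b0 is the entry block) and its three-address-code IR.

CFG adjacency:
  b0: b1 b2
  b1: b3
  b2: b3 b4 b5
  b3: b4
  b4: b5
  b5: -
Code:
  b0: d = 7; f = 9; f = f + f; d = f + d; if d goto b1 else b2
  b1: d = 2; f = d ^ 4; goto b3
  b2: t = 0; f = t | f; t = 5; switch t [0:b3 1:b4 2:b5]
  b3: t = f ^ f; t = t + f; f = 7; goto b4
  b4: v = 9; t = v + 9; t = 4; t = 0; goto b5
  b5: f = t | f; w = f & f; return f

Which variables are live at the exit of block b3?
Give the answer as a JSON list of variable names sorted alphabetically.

Block summaries:
  b0 def {d,f} use ∅
  b1 def {d,f} use ∅
  b2 def {f,t} use {f}
  b3 def {f,t} use {f}
  b4 def {t,v} use ∅
  b5 def {f,w} use {f,t}

Backward fixpoint:
  b0 li=∅ lo={f}
  b1 li=∅ lo={f}
  b2 li={f} lo={f,t}
  b3 li={f} lo={f}
  b4 li={f} lo={f,t}
  b5 li={f,t} lo=∅

live-out(b3) = ["f"]

Answer: ["f"]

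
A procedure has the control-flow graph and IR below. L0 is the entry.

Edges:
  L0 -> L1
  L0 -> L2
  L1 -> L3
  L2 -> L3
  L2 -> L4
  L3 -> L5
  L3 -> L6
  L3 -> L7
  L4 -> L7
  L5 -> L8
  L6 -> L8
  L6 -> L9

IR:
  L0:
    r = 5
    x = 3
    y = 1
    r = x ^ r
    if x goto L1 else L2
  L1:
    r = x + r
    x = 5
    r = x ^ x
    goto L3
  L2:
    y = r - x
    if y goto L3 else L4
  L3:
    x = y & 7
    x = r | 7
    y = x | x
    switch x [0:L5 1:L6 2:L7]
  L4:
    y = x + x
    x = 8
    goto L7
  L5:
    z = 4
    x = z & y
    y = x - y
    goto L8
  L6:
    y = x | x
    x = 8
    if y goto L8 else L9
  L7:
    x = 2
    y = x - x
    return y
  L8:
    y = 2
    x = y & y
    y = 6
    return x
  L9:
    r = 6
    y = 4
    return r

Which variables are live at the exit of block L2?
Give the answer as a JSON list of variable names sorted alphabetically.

Answer: ["r", "x", "y"]

Derivation:
def/use:
  L0 def {r,x,y} use ∅
  L1 def {r,x} use {r,x}
  L2 def {y} use {r,x}
  L3 def {x,y} use {r,y}
  L4 def {x,y} use {x}
  L5 def {x,y,z} use {y}
  L6 def {x,y} use {x}
  L7 def {x,y} use ∅
  L8 def {x,y} use ∅
  L9 def {r,y} use ∅

Live sets:
  L0 li=∅ lo={r,x,y}
  L1 li={r,x,y} lo={r,y}
  L2 li={r,x} lo={r,x,y}
  L3 li={r,y} lo={x,y}
  L4 li={x} lo=∅
  L5 li={y} lo=∅
  L6 li={x} lo=∅
  L7 li=∅ lo=∅
  L8 li=∅ lo=∅
  L9 li=∅ lo=∅

live-out(L2) = ["r", "x", "y"]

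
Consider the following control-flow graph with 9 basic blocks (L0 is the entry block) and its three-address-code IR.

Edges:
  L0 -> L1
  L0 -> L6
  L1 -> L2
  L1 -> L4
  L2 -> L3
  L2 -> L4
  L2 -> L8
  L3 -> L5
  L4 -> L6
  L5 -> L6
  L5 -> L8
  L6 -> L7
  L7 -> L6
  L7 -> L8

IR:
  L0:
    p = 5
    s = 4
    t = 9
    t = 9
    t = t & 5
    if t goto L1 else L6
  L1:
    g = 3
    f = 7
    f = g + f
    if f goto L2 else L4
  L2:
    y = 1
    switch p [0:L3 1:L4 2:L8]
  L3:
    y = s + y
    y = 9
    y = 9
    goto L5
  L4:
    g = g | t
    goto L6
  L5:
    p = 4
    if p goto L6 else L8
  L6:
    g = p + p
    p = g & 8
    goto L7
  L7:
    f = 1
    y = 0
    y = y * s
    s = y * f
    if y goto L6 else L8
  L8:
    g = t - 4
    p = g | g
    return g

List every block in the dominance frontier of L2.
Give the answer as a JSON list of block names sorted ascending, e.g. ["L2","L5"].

idom tree: L1←L0 L2←L1 L3←L2 L4←L1 L5←L3 L6←L0 L7←L6 L8←L0
Join-block Dom:
  L4: preds {L1,L2}: {L0,L1} ∩ {L0,L1,L2} = {L0,L1}; idom=L1
  L6: preds {L0,L4,L5,L7}: {L0} ∩ {L0,L1,L4} ∩ {L0,L1,L2,L3,L5} ∩ {L0,L6,L7} = {L0}; idom=L0
  L8: preds {L2,L5,L7}: {L0,L1,L2} ∩ {L0,L1,L2,L3,L5} ∩ {L0,L6,L7} = {L0}; idom=L0

DF walk-up:
  L4←L1: walk · to L1
  L4←L2: walk L2 to L1
  L6←L0: walk · to L0
  L6←L4: walk L4→L1 to L0
  L6←L5: walk L5→L3→L2→L1 to L0
  L6←L7: walk L7→L6 to L0
  L8←L2: walk L2→L1 to L0
  L8←L5: walk L5→L3→L2→L1 to L0
  L8←L7: walk L7→L6 to L0
  L0: DF=∅
  L1: DF={L6,L8}
  L2: DF={L4,L6,L8}
  L3: DF={L6,L8}
  L4: DF={L6}
  L5: DF={L6,L8}
  L6: DF={L6,L8}
  L7: DF={L6,L8}
  L8: DF=∅

DF(L2) = ["L4", "L6", "L8"]

Answer: ["L4", "L6", "L8"]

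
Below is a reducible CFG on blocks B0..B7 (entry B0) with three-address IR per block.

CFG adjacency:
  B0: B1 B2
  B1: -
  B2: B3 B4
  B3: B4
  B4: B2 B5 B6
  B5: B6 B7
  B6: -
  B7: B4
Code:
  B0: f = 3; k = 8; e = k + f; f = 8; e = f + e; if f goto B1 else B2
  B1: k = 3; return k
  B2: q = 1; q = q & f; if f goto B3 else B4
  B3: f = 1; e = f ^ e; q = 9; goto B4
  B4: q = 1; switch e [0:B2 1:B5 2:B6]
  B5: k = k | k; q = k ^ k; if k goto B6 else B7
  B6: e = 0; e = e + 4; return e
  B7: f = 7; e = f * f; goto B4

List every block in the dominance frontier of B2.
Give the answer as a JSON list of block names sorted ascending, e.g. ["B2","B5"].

Answer: ["B2"]

Working:
idom tree: B1←B0 B2←B0 B3←B2 B4←B2 B5←B4 B6←B4 B7←B5
Dom∩ at merges:
  B2: preds {B0,B4}: {B0} ∩ {B0,B2,B4} = {B0}; idom=B0
  B4: preds {B2,B3,B7}: {B0,B2} ∩ {B0,B2,B3} ∩ {B0,B2,B4,B5,B7} = {B0,B2}; idom=B2
  B6: preds {B4,B5}: {B0,B2,B4} ∩ {B0,B2,B4,B5} = {B0,B2,B4}; idom=B4

Frontier:
  B2←B0: walk · to B0
  B2←B4: walk B4→B2 to B0
  B4←B2: walk · to B2
  B4←B3: walk B3 to B2
  B4←B7: walk B7→B5→B4 to B2
  B6←B4: walk · to B4
  B6←B5: walk B5 to B4
  B0: DF=∅
  B1: DF=∅
  B2: DF={B2}
  B3: DF={B4}
  B4: DF={B2,B4}
  B5: DF={B4,B6}
  B6: DF=∅
  B7: DF={B4}

DF(B2) = ["B2"]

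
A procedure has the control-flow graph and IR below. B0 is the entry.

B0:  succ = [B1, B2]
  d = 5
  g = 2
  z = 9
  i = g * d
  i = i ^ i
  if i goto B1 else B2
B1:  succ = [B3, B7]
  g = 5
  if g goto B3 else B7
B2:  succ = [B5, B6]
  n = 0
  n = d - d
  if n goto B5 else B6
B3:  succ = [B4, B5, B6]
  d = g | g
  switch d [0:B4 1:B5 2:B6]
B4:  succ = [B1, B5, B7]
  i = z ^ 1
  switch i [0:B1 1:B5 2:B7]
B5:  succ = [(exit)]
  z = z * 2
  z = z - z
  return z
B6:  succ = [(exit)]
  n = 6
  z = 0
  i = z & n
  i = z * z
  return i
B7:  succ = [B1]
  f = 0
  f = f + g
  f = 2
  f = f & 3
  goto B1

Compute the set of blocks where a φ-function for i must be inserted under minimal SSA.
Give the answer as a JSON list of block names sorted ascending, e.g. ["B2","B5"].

idom tree: B1←B0 B2←B0 B3←B1 B4←B3 B5←B0 B6←B0 B7←B1
Dom at joins:
  B1: preds {B0,B4,B7}: {B0} ∩ {B0,B1,B3,B4} ∩ {B0,B1,B7} = {B0}; idom=B0
  B5: preds {B2,B3,B4}: {B0,B2} ∩ {B0,B1,B3} ∩ {B0,B1,B3,B4} = {B0}; idom=B0
  B6: preds {B2,B3}: {B0,B2} ∩ {B0,B1,B3} = {B0}; idom=B0
  B7: preds {B1,B4}: {B0,B1} ∩ {B0,B1,B3,B4} = {B0,B1}; idom=B1

DF walk-up:
  join B1 pred B0: · stop@B0
  join B1 pred B4: B4→B3→B1 stop@B0
  join B1 pred B7: B7→B1 stop@B0
  join B5 pred B2: B2 stop@B0
  join B5 pred B3: B3→B1 stop@B0
  join B5 pred B4: B4→B3→B1 stop@B0
  join B6 pred B2: B2 stop@B0
  join B6 pred B3: B3→B1 stop@B0
  join B7 pred B1: · stop@B1
  join B7 pred B4: B4→B3 stop@B1
  DF(B0)=∅
  DF(B1)={B1,B5,B6}
  DF(B2)={B5,B6}
  DF(B3)={B1,B5,B6,B7}
  DF(B4)={B1,B5,B7}
  DF(B5)=∅
  DF(B6)=∅
  DF(B7)={B1}

φ for i: defs {B0,B4,B6}
  DF⁺ = {B1,B5,B6,B7}

Answer: ["B1", "B5", "B6", "B7"]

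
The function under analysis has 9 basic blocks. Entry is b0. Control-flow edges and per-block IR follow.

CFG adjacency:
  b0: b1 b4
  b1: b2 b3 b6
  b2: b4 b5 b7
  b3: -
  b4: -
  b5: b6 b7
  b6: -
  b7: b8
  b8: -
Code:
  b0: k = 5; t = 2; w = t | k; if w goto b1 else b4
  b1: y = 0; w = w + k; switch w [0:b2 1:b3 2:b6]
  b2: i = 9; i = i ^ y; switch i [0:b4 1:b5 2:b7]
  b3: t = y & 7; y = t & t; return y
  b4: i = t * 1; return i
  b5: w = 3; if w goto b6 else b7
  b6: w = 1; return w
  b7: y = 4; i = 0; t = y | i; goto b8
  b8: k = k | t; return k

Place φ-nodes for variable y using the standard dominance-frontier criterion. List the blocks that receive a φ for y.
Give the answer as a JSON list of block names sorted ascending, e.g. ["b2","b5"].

Answer: ["b4"]

Derivation:
idom tree: b1←b0 b2←b1 b3←b1 b4←b0 b5←b2 b6←b1 b7←b2 b8←b7
Dom at joins:
  b4: preds {b0,b2}: {b0} ∩ {b0,b1,b2} = {b0}; idom=b0
  b6: preds {b1,b5}: {b0,b1} ∩ {b0,b1,b2,b5} = {b0,b1}; idom=b1
  b7: preds {b2,b5}: {b0,b1,b2} ∩ {b0,b1,b2,b5} = {b0,b1,b2}; idom=b2

Frontier:
  join b4 pred b0: · stop@b0
  join b4 pred b2: b2→b1 stop@b0
  join b6 pred b1: · stop@b1
  join b6 pred b5: b5→b2 stop@b1
  join b7 pred b2: · stop@b2
  join b7 pred b5: b5 stop@b2
  b0 → ∅
  b1 → {b4}
  b2 → {b4,b6}
  b3 → ∅
  b4 → ∅
  b5 → {b6,b7}
  b6 → ∅
  b7 → ∅
  b8 → ∅

φ for y: defs {b1,b3,b7}
  DF⁺ = {b4}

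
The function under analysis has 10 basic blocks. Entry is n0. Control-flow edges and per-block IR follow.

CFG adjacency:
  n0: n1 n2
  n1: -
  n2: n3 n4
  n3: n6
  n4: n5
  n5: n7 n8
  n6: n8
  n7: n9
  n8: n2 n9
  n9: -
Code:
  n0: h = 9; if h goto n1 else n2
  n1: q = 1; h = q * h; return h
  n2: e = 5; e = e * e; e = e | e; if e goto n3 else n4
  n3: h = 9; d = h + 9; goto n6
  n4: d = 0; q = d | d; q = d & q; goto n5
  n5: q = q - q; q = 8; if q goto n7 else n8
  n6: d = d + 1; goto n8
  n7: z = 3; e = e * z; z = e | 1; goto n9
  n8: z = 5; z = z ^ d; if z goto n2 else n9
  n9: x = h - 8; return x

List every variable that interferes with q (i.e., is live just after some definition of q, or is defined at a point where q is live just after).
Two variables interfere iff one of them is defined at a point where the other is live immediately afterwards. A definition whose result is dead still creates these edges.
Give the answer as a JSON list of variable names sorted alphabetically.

Block summaries:
  n0 def {h} use ∅
  n1 def {h,q} use {h}
  n2 def {e} use ∅
  n3 def {d,h} use ∅
  n4 def {d,q} use ∅
  n5 def {q} use {q}
  n6 def {d} use {d}
  n7 def {e,z} use {e}
  n8 def {z} use {d}
  n9 def {x} use {h}

Liveness:
  n0 li=∅ lo={h}
  n1 li={h} lo=∅
  n2 li={h} lo={e,h}
  n3 li=∅ lo={d,h}
  n4 li={e,h} lo={d,e,h,q}
  n5 li={d,e,h,q} lo={d,e,h}
  n6 li={d,h} lo={d,h}
  n7 li={e,h} lo={h}
  n8 li={d,h} lo={h}
  n9 li={h} lo=∅

Interfere edges:
  d: {e,h,q,z}
  e: {d,h,q,z}
  h: {d,e,q,z}
  q: {d,e,h}
  x: ∅
  z: {d,e,h}

N(q) = ["d", "e", "h"]

Answer: ["d", "e", "h"]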